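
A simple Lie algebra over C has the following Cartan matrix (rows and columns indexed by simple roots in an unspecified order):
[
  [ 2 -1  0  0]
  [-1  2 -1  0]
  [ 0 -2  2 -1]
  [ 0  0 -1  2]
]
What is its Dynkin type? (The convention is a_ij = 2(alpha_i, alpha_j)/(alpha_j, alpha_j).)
F_4

The matrix has rank 4 with 2's on the diagonal. Reading the off-diagonal entries as Dynkin edges (a single edge where a_ij = a_ji = -1; a double or triple edge where a_ij * a_ji = 2 or 3), the diagram is a chain of 4 nodes with a double edge between the middle two (F_4). One simple-root ordering that puts it in standard form is (alpha_4, alpha_3, alpha_2, alpha_1). So the algebra is type F_4.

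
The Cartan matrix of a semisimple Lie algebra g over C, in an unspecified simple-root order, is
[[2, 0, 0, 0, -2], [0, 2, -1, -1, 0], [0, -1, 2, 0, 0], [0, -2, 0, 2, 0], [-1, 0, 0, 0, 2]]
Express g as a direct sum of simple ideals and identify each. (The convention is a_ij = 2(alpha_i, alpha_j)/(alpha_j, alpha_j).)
The diagram associated to this matrix has two connected components: the simple roots {alpha_1, alpha_5} form a chain of 2 nodes with a double edge at one end; the terminal node there is the unique short simple root (B_2), and {alpha_2, alpha_3, alpha_4} form a chain of 3 nodes with a double edge at one end; the terminal node there is the unique long simple root (C_3). A semisimple Lie algebra decomposes uniquely as the direct sum of simple ideals, one per connected component of its Dynkin diagram, so g ≅ B_2 ⊕ C_3 (dimension 10 + 21 = 31).

B2 ⊕ C3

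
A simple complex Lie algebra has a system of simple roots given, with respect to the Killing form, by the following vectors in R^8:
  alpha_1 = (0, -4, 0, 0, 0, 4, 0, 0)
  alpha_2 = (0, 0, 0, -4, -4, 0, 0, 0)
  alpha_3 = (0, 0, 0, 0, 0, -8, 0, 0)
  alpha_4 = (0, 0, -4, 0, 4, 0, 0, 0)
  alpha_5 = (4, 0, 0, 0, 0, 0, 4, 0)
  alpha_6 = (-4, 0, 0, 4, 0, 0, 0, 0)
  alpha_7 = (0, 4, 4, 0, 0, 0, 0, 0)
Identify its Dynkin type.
Compute the Cartan integers a_ij = 2(alpha_i, alpha_j)/(alpha_j, alpha_j); the resulting 7x7 Cartan matrix is
[[2, 0, -1, 0, 0, 0, -1], [0, 2, 0, -1, 0, -1, 0], [-2, 0, 2, 0, 0, 0, 0], [0, -1, 0, 2, 0, 0, -1], [0, 0, 0, 0, 2, -1, 0], [0, -1, 0, 0, -1, 2, 0], [-1, 0, 0, -1, 0, 0, 2]].
The roots have two lengths (squared-length ratio 2:1); the short ones are alpha_{1,2,4,5,6,7}. The associated Dynkin diagram is a chain of 7 nodes with a double edge at one end; the terminal node there is the unique long simple root (C_7), so the type is C_7 (the algebra sp(14)).

type C_7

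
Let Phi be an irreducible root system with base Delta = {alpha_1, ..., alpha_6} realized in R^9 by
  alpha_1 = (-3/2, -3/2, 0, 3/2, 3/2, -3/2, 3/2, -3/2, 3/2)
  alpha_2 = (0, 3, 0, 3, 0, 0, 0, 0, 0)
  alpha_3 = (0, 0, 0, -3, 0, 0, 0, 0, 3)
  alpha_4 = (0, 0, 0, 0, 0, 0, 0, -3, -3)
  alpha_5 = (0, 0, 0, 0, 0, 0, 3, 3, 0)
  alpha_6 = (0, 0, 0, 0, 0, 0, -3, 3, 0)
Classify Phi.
Compute the Cartan integers a_ij = 2(alpha_i, alpha_j)/(alpha_j, alpha_j); the resulting 6x6 Cartan matrix is
[[2, 0, 0, 0, 0, -1], [0, 2, -1, 0, 0, 0], [0, -1, 2, -1, 0, 0], [0, 0, -1, 2, -1, -1], [0, 0, 0, -1, 2, 0], [-1, 0, 0, -1, 0, 2]].
All simple roots have the same length, so the diagram is simply laced. The associated Dynkin diagram is a chain of 5 nodes with one extra node attached to the third node from one end (E_6), so the type is E_6.

E6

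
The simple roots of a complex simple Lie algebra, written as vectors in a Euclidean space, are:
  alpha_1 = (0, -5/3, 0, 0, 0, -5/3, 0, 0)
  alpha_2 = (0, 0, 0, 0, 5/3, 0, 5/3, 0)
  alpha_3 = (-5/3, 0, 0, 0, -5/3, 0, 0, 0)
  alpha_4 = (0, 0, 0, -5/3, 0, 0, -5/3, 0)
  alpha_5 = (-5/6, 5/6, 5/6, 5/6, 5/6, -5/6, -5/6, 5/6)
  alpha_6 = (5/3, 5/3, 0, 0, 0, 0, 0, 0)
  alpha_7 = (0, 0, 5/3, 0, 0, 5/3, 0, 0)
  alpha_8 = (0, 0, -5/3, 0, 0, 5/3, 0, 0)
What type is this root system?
E_8

Compute the Cartan integers a_ij = 2(alpha_i, alpha_j)/(alpha_j, alpha_j); the resulting 8x8 Cartan matrix is
[[2, 0, 0, 0, 0, -1, -1, -1], [0, 2, -1, -1, 0, 0, 0, 0], [0, -1, 2, 0, 0, -1, 0, 0], [0, -1, 0, 2, 0, 0, 0, 0], [0, 0, 0, 0, 2, 0, 0, -1], [-1, 0, -1, 0, 0, 2, 0, 0], [-1, 0, 0, 0, 0, 0, 2, 0], [-1, 0, 0, 0, -1, 0, 0, 2]].
All simple roots have the same length, so the diagram is simply laced. The associated Dynkin diagram is a chain of 7 nodes with one extra node attached to the third node from one end (E_8), so the type is E_8.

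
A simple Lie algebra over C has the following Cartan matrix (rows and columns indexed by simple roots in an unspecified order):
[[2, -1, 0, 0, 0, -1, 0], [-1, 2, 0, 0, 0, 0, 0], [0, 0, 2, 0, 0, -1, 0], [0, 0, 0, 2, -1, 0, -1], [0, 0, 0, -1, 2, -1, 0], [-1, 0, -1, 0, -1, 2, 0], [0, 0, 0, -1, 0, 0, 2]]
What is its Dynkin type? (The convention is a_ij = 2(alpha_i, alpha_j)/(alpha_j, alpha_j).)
The matrix has rank 7 with 2's on the diagonal. Reading the off-diagonal entries as Dynkin edges (a single edge where a_ij = a_ji = -1; a double or triple edge where a_ij * a_ji = 2 or 3), the diagram is a chain of 6 nodes with one extra node attached to the third node from one end (E_7). One simple-root ordering that puts it in standard form is (alpha_2, alpha_3, alpha_1, alpha_6, alpha_5, alpha_4, alpha_7). So the algebra is type E_7.

E_7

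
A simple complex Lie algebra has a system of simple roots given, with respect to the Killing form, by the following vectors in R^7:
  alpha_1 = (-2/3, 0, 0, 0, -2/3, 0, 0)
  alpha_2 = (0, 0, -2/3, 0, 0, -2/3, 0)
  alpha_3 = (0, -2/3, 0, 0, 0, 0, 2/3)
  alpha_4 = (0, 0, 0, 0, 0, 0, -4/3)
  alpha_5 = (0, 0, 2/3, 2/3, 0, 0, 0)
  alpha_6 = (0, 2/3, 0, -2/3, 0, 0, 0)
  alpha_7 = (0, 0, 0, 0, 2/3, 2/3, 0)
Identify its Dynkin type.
Compute the Cartan integers a_ij = 2(alpha_i, alpha_j)/(alpha_j, alpha_j); the resulting 7x7 Cartan matrix is
[[2, 0, 0, 0, 0, 0, -1], [0, 2, 0, 0, -1, 0, -1], [0, 0, 2, -1, 0, -1, 0], [0, 0, -2, 2, 0, 0, 0], [0, -1, 0, 0, 2, -1, 0], [0, 0, -1, 0, -1, 2, 0], [-1, -1, 0, 0, 0, 0, 2]].
The roots have two lengths (squared-length ratio 2:1); the short ones are alpha_{1,2,3,5,6,7}. The associated Dynkin diagram is a chain of 7 nodes with a double edge at one end; the terminal node there is the unique long simple root (C_7), so the type is C_7 (the algebra sp(14)).

C_7 (sp(14))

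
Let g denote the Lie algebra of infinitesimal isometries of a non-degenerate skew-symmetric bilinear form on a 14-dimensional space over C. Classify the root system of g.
C7

This is sp(14), which has dimension 14(14+1)/2 = 105 and rank 14/2 = 7. In the classification of classical Lie algebras, the symplectic algebra sp(2n) has type C_n; here n = 7, so the Dynkin diagram is a chain of 7 nodes with a double edge at one end; the terminal node there is the unique long simple root (C_7). Hence the type is C_7.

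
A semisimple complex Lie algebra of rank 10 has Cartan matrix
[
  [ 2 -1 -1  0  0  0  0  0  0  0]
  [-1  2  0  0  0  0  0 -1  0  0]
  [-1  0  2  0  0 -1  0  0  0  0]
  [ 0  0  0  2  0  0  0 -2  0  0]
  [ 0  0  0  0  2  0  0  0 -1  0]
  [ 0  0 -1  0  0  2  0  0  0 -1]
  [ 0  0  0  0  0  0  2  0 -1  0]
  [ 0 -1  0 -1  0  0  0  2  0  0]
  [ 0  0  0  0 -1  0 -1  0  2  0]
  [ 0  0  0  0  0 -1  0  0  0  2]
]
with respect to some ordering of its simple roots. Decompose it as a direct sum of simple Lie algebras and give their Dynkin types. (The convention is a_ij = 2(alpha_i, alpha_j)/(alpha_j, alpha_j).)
The diagram associated to this matrix has two connected components: the simple roots {alpha_5, alpha_7, alpha_9} form a chain of 3 nodes with single edges (A_3), and {alpha_1, alpha_2, alpha_3, alpha_4, alpha_6, alpha_8, alpha_10} form a chain of 7 nodes with a double edge at one end; the terminal node there is the unique long simple root (C_7). A semisimple Lie algebra decomposes uniquely as the direct sum of simple ideals, one per connected component of its Dynkin diagram, so g ≅ A_3 ⊕ C_7 (dimension 15 + 105 = 120).

A_3 + C_7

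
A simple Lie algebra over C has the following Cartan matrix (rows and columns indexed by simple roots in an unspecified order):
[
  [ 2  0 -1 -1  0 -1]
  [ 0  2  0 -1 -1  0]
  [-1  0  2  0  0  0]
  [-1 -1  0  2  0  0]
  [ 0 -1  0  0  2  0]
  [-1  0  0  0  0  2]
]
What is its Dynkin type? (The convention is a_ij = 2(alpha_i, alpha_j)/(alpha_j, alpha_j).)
D_6 (so(12))

The matrix has rank 6 with 2's on the diagonal. Reading the off-diagonal entries as Dynkin edges (a single edge where a_ij = a_ji = -1; a double or triple edge where a_ij * a_ji = 2 or 3), the diagram is a chain of 4 nodes with a fork of two nodes at one end (D_6). One simple-root ordering that puts it in standard form is (alpha_5, alpha_2, alpha_4, alpha_1, alpha_3, alpha_6). So the algebra is type D_6, i.e. so(12).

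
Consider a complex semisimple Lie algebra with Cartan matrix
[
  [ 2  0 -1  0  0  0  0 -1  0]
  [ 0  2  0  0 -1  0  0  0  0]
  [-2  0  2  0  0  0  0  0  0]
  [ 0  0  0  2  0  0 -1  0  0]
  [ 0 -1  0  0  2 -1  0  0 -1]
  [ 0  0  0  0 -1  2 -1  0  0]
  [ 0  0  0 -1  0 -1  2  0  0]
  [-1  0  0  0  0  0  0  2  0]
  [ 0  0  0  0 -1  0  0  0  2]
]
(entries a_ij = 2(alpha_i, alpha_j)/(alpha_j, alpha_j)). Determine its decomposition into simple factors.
C_3 (sp(6)) + D_6 (so(12))

The diagram associated to this matrix has two connected components: the simple roots {alpha_1, alpha_3, alpha_8} form a chain of 3 nodes with a double edge at one end; the terminal node there is the unique long simple root (C_3), and {alpha_2, alpha_4, alpha_5, alpha_6, alpha_7, alpha_9} form a chain of 4 nodes with a fork of two nodes at one end (D_6). A semisimple Lie algebra decomposes uniquely as the direct sum of simple ideals, one per connected component of its Dynkin diagram, so g ≅ C_3 ⊕ D_6 (dimension 21 + 66 = 87).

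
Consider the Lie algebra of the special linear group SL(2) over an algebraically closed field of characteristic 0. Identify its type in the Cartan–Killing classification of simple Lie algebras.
A1

This is sl(2), which has dimension 2^2 - 1 = 3 and rank 2 - 1 = 1 (a Cartan subalgebra is the diagonal traceless matrices). In the classification of classical Lie algebras, the special linear algebra sl(n+1) has type A_n; here n = 1, so the Dynkin diagram is a chain of 1 nodes with single edges (A_1). Hence the type is A_1.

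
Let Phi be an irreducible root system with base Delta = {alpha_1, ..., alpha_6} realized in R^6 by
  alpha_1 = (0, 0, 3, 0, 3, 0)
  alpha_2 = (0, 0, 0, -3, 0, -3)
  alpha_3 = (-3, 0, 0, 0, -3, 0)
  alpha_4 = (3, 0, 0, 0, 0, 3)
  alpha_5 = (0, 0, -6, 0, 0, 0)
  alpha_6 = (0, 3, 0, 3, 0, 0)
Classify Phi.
Compute the Cartan integers a_ij = 2(alpha_i, alpha_j)/(alpha_j, alpha_j); the resulting 6x6 Cartan matrix is
[[2, 0, -1, 0, -1, 0], [0, 2, 0, -1, 0, -1], [-1, 0, 2, -1, 0, 0], [0, -1, -1, 2, 0, 0], [-2, 0, 0, 0, 2, 0], [0, -1, 0, 0, 0, 2]].
The roots have two lengths (squared-length ratio 2:1); the short ones are alpha_{1,2,3,4,6}. The associated Dynkin diagram is a chain of 6 nodes with a double edge at one end; the terminal node there is the unique long simple root (C_6), so the type is C_6 (the algebra sp(12)).

C6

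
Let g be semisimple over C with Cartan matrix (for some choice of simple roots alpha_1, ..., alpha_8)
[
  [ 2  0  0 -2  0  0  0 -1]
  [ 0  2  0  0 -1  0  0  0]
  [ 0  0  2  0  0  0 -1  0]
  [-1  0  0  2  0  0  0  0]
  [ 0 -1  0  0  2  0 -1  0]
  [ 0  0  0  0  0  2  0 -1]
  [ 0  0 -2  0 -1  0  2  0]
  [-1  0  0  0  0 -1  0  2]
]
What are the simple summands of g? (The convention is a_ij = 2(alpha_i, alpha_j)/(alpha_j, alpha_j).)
B_4 ⊕ B_4

The diagram associated to this matrix has two connected components: the simple roots {alpha_1, alpha_4, alpha_6, alpha_8} form a chain of 4 nodes with a double edge at one end; the terminal node there is the unique short simple root (B_4), and {alpha_2, alpha_3, alpha_5, alpha_7} form a chain of 4 nodes with a double edge at one end; the terminal node there is the unique short simple root (B_4). A semisimple Lie algebra decomposes uniquely as the direct sum of simple ideals, one per connected component of its Dynkin diagram, so g ≅ B_4 ⊕ B_4 (dimension 36 + 36 = 72).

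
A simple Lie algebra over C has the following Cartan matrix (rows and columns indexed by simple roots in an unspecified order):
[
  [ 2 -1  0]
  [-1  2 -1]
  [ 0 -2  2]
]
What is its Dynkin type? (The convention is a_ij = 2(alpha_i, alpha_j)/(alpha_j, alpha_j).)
The matrix has rank 3 with 2's on the diagonal. Reading the off-diagonal entries as Dynkin edges (a single edge where a_ij = a_ji = -1; a double or triple edge where a_ij * a_ji = 2 or 3), the diagram is a chain of 3 nodes with a double edge at one end; the terminal node there is the unique long simple root (C_3). One simple-root ordering that puts it in standard form is (alpha_1, alpha_2, alpha_3). So the algebra is type C_3, i.e. sp(6).

C_3 (sp(6))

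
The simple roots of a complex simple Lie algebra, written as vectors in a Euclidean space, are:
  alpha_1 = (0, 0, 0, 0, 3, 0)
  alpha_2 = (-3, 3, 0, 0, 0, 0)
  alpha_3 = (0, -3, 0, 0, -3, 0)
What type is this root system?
Compute the Cartan integers a_ij = 2(alpha_i, alpha_j)/(alpha_j, alpha_j); the resulting 3x3 Cartan matrix is
[[2, 0, -1], [0, 2, -1], [-2, -1, 2]].
The roots have two lengths (squared-length ratio 2:1); the short ones are alpha_{1}. The associated Dynkin diagram is a chain of 3 nodes with a double edge at one end; the terminal node there is the unique short simple root (B_3), so the type is B_3 (the algebra so(7)).

B_3 (so(7))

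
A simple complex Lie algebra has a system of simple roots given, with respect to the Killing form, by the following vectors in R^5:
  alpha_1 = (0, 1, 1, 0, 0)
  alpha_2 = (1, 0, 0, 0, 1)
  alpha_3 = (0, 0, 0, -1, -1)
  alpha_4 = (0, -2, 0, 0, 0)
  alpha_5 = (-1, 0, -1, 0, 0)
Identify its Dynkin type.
Compute the Cartan integers a_ij = 2(alpha_i, alpha_j)/(alpha_j, alpha_j); the resulting 5x5 Cartan matrix is
[[2, 0, 0, -1, -1], [0, 2, -1, 0, -1], [0, -1, 2, 0, 0], [-2, 0, 0, 2, 0], [-1, -1, 0, 0, 2]].
The roots have two lengths (squared-length ratio 2:1); the short ones are alpha_{1,2,3,5}. The associated Dynkin diagram is a chain of 5 nodes with a double edge at one end; the terminal node there is the unique long simple root (C_5), so the type is C_5 (the algebra sp(10)).

C_5 (sp(10))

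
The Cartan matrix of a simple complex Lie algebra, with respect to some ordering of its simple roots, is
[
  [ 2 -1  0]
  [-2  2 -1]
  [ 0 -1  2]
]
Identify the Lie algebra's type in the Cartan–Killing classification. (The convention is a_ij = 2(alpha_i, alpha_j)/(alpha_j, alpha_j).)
The matrix has rank 3 with 2's on the diagonal. Reading the off-diagonal entries as Dynkin edges (a single edge where a_ij = a_ji = -1; a double or triple edge where a_ij * a_ji = 2 or 3), the diagram is a chain of 3 nodes with a double edge at one end; the terminal node there is the unique short simple root (B_3). One simple-root ordering that puts it in standard form is (alpha_3, alpha_2, alpha_1). So the algebra is type B_3, i.e. so(7).

B_3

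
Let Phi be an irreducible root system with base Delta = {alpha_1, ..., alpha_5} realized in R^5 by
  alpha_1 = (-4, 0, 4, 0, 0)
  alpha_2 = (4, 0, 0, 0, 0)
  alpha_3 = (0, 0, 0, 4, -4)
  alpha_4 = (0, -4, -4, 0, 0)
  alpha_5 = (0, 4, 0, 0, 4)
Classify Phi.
B_5 (so(11))

Compute the Cartan integers a_ij = 2(alpha_i, alpha_j)/(alpha_j, alpha_j); the resulting 5x5 Cartan matrix is
[[2, -2, 0, -1, 0], [-1, 2, 0, 0, 0], [0, 0, 2, 0, -1], [-1, 0, 0, 2, -1], [0, 0, -1, -1, 2]].
The roots have two lengths (squared-length ratio 2:1); the short ones are alpha_{2}. The associated Dynkin diagram is a chain of 5 nodes with a double edge at one end; the terminal node there is the unique short simple root (B_5), so the type is B_5 (the algebra so(11)).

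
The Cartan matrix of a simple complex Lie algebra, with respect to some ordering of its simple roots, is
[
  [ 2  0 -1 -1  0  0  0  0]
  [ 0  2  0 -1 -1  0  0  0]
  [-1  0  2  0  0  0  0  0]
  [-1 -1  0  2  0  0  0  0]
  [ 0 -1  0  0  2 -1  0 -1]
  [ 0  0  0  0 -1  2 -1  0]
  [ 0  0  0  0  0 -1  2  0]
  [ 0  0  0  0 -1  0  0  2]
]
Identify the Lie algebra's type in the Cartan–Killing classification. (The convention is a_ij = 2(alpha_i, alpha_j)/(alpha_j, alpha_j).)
E8

The matrix has rank 8 with 2's on the diagonal. Reading the off-diagonal entries as Dynkin edges (a single edge where a_ij = a_ji = -1; a double or triple edge where a_ij * a_ji = 2 or 3), the diagram is a chain of 7 nodes with one extra node attached to the third node from one end (E_8). One simple-root ordering that puts it in standard form is (alpha_7, alpha_8, alpha_6, alpha_5, alpha_2, alpha_4, alpha_1, alpha_3). So the algebra is type E_8.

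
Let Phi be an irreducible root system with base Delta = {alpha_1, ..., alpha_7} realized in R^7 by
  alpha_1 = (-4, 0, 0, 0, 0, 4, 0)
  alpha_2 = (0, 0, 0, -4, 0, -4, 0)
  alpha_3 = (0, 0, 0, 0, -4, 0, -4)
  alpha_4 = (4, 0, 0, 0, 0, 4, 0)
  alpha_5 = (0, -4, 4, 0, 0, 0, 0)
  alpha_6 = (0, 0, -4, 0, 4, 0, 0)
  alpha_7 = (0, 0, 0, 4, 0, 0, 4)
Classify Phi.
D7

Compute the Cartan integers a_ij = 2(alpha_i, alpha_j)/(alpha_j, alpha_j); the resulting 7x7 Cartan matrix is
[[2, -1, 0, 0, 0, 0, 0], [-1, 2, 0, -1, 0, 0, -1], [0, 0, 2, 0, 0, -1, -1], [0, -1, 0, 2, 0, 0, 0], [0, 0, 0, 0, 2, -1, 0], [0, 0, -1, 0, -1, 2, 0], [0, -1, -1, 0, 0, 0, 2]].
All simple roots have the same length, so the diagram is simply laced. The associated Dynkin diagram is a chain of 5 nodes with a fork of two nodes at one end (D_7), so the type is D_7 (the algebra so(14)).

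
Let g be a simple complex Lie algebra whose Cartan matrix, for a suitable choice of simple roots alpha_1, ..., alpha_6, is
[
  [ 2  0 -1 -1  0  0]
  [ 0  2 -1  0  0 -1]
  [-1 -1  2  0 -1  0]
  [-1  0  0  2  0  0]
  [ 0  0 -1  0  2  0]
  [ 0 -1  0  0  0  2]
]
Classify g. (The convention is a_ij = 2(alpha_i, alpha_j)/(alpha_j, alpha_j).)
E_6

The matrix has rank 6 with 2's on the diagonal. Reading the off-diagonal entries as Dynkin edges (a single edge where a_ij = a_ji = -1; a double or triple edge where a_ij * a_ji = 2 or 3), the diagram is a chain of 5 nodes with one extra node attached to the third node from one end (E_6). One simple-root ordering that puts it in standard form is (alpha_6, alpha_5, alpha_2, alpha_3, alpha_1, alpha_4). So the algebra is type E_6.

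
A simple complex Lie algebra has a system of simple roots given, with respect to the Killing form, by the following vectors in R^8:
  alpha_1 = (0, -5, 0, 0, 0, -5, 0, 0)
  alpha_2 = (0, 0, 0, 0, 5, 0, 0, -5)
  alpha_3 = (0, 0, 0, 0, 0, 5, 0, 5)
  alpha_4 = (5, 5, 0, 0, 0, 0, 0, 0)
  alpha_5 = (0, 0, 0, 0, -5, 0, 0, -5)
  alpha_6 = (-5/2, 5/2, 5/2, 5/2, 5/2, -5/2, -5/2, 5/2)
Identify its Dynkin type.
E_6

Compute the Cartan integers a_ij = 2(alpha_i, alpha_j)/(alpha_j, alpha_j); the resulting 6x6 Cartan matrix is
[[2, 0, -1, -1, 0, 0], [0, 2, -1, 0, 0, 0], [-1, -1, 2, 0, -1, 0], [-1, 0, 0, 2, 0, 0], [0, 0, -1, 0, 2, -1], [0, 0, 0, 0, -1, 2]].
All simple roots have the same length, so the diagram is simply laced. The associated Dynkin diagram is a chain of 5 nodes with one extra node attached to the third node from one end (E_6), so the type is E_6.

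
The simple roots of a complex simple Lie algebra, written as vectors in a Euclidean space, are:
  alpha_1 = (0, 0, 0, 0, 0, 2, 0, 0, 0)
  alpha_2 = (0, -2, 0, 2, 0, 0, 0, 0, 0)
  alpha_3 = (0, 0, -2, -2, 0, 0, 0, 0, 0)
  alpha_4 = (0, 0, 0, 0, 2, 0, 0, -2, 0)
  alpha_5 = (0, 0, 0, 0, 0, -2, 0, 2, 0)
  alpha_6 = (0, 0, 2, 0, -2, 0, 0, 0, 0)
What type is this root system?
B_6

Compute the Cartan integers a_ij = 2(alpha_i, alpha_j)/(alpha_j, alpha_j); the resulting 6x6 Cartan matrix is
[[2, 0, 0, 0, -1, 0], [0, 2, -1, 0, 0, 0], [0, -1, 2, 0, 0, -1], [0, 0, 0, 2, -1, -1], [-2, 0, 0, -1, 2, 0], [0, 0, -1, -1, 0, 2]].
The roots have two lengths (squared-length ratio 2:1); the short ones are alpha_{1}. The associated Dynkin diagram is a chain of 6 nodes with a double edge at one end; the terminal node there is the unique short simple root (B_6), so the type is B_6 (the algebra so(13)).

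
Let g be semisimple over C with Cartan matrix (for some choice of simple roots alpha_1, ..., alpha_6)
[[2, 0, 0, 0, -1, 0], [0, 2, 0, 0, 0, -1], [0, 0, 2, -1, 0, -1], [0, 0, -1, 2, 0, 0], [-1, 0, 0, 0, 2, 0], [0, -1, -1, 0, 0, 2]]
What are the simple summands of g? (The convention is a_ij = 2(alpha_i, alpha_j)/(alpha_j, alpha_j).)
A2 + A4

The diagram associated to this matrix has two connected components: the simple roots {alpha_1, alpha_5} form a chain of 2 nodes with single edges (A_2), and {alpha_2, alpha_3, alpha_4, alpha_6} form a chain of 4 nodes with single edges (A_4). A semisimple Lie algebra decomposes uniquely as the direct sum of simple ideals, one per connected component of its Dynkin diagram, so g ≅ A_2 ⊕ A_4 (dimension 8 + 24 = 32).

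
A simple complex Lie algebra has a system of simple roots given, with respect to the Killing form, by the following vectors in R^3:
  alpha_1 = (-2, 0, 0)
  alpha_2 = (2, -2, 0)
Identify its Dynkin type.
type B_2

Compute the Cartan integers a_ij = 2(alpha_i, alpha_j)/(alpha_j, alpha_j); the resulting 2x2 Cartan matrix is
[[2, -1], [-2, 2]].
The roots have two lengths (squared-length ratio 2:1); the short ones are alpha_{1}. The associated Dynkin diagram is a chain of 2 nodes with a double edge at one end; the terminal node there is the unique short simple root (B_2), so the type is B_2 (the algebra so(5)).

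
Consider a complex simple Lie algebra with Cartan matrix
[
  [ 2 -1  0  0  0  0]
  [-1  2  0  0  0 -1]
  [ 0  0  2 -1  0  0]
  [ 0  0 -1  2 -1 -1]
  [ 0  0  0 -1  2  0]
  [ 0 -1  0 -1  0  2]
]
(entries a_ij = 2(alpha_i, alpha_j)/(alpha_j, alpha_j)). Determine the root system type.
The matrix has rank 6 with 2's on the diagonal. Reading the off-diagonal entries as Dynkin edges (a single edge where a_ij = a_ji = -1; a double or triple edge where a_ij * a_ji = 2 or 3), the diagram is a chain of 4 nodes with a fork of two nodes at one end (D_6). One simple-root ordering that puts it in standard form is (alpha_1, alpha_2, alpha_6, alpha_4, alpha_5, alpha_3). So the algebra is type D_6, i.e. so(12).

type D_6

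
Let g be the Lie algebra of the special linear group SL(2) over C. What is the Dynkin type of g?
A_1

This is sl(2), which has dimension 2^2 - 1 = 3 and rank 2 - 1 = 1 (a Cartan subalgebra is the diagonal traceless matrices). In the classification of classical Lie algebras, the special linear algebra sl(n+1) has type A_n; here n = 1, so the Dynkin diagram is a chain of 1 nodes with single edges (A_1). Hence the type is A_1.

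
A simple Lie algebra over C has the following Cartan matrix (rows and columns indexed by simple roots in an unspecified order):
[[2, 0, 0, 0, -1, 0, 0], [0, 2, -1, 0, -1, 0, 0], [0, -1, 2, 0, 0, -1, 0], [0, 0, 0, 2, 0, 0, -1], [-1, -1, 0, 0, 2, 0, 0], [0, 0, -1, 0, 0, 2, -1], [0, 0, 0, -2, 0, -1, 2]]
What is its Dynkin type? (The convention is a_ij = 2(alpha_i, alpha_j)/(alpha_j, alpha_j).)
B_7 (so(15))

The matrix has rank 7 with 2's on the diagonal. Reading the off-diagonal entries as Dynkin edges (a single edge where a_ij = a_ji = -1; a double or triple edge where a_ij * a_ji = 2 or 3), the diagram is a chain of 7 nodes with a double edge at one end; the terminal node there is the unique short simple root (B_7). One simple-root ordering that puts it in standard form is (alpha_1, alpha_5, alpha_2, alpha_3, alpha_6, alpha_7, alpha_4). So the algebra is type B_7, i.e. so(15).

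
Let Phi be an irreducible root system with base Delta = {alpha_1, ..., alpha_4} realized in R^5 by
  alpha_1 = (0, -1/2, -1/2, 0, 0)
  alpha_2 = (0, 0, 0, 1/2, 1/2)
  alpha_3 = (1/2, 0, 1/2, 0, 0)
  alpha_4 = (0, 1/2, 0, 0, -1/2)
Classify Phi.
A4

Compute the Cartan integers a_ij = 2(alpha_i, alpha_j)/(alpha_j, alpha_j); the resulting 4x4 Cartan matrix is
[[2, 0, -1, -1], [0, 2, 0, -1], [-1, 0, 2, 0], [-1, -1, 0, 2]].
All simple roots have the same length, so the diagram is simply laced. The associated Dynkin diagram is a chain of 4 nodes with single edges (A_4), so the type is A_4 (the algebra sl(5)).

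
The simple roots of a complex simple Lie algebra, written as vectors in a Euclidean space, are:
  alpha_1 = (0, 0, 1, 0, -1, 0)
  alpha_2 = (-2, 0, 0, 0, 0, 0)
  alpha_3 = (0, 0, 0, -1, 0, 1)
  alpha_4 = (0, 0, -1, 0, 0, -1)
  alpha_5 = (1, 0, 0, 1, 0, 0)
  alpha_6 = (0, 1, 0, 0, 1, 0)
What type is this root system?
C6

Compute the Cartan integers a_ij = 2(alpha_i, alpha_j)/(alpha_j, alpha_j); the resulting 6x6 Cartan matrix is
[[2, 0, 0, -1, 0, -1], [0, 2, 0, 0, -2, 0], [0, 0, 2, -1, -1, 0], [-1, 0, -1, 2, 0, 0], [0, -1, -1, 0, 2, 0], [-1, 0, 0, 0, 0, 2]].
The roots have two lengths (squared-length ratio 2:1); the short ones are alpha_{1,3,4,5,6}. The associated Dynkin diagram is a chain of 6 nodes with a double edge at one end; the terminal node there is the unique long simple root (C_6), so the type is C_6 (the algebra sp(12)).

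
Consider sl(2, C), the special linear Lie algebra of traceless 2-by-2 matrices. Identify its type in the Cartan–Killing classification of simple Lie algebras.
type A_1

This is sl(2), which has dimension 2^2 - 1 = 3 and rank 2 - 1 = 1 (a Cartan subalgebra is the diagonal traceless matrices). In the classification of classical Lie algebras, the special linear algebra sl(n+1) has type A_n; here n = 1, so the Dynkin diagram is a chain of 1 nodes with single edges (A_1). Hence the type is A_1.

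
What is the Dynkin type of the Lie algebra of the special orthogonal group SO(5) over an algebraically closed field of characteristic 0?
B_2 (so(5))

This is so(5) with 5 odd, which has dimension 5(5-1)/2 = 10 and rank (5-1)/2 = 2. In the classification of classical Lie algebras, the orthogonal algebra so(2n+1) in an odd number of variables has type B_n; here n = 2, so the Dynkin diagram is a chain of 2 nodes with a double edge at one end; the terminal node there is the unique short simple root (B_2). Hence the type is B_2.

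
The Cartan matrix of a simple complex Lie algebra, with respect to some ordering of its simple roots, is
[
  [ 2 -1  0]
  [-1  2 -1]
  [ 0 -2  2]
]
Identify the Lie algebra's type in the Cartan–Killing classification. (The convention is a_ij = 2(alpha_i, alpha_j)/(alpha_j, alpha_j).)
type C_3

The matrix has rank 3 with 2's on the diagonal. Reading the off-diagonal entries as Dynkin edges (a single edge where a_ij = a_ji = -1; a double or triple edge where a_ij * a_ji = 2 or 3), the diagram is a chain of 3 nodes with a double edge at one end; the terminal node there is the unique long simple root (C_3). One simple-root ordering that puts it in standard form is (alpha_1, alpha_2, alpha_3). So the algebra is type C_3, i.e. sp(6).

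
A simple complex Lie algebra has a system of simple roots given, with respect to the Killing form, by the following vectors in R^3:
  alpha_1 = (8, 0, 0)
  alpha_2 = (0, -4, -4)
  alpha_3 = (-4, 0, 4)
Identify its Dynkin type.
Compute the Cartan integers a_ij = 2(alpha_i, alpha_j)/(alpha_j, alpha_j); the resulting 3x3 Cartan matrix is
[[2, 0, -2], [0, 2, -1], [-1, -1, 2]].
The roots have two lengths (squared-length ratio 2:1); the short ones are alpha_{2,3}. The associated Dynkin diagram is a chain of 3 nodes with a double edge at one end; the terminal node there is the unique long simple root (C_3), so the type is C_3 (the algebra sp(6)).

C_3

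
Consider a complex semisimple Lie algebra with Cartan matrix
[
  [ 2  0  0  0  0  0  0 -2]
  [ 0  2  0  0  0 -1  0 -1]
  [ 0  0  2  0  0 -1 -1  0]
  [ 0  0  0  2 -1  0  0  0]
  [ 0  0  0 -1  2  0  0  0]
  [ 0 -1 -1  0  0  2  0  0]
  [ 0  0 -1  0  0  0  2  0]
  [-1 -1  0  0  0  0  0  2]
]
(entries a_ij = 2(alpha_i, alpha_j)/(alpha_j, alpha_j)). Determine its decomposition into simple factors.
The diagram associated to this matrix has two connected components: the simple roots {alpha_4, alpha_5} form a chain of 2 nodes with single edges (A_2), and {alpha_1, alpha_2, alpha_3, alpha_6, alpha_7, alpha_8} form a chain of 6 nodes with a double edge at one end; the terminal node there is the unique long simple root (C_6). A semisimple Lie algebra decomposes uniquely as the direct sum of simple ideals, one per connected component of its Dynkin diagram, so g ≅ A_2 ⊕ C_6 (dimension 8 + 78 = 86).

type A_2 ⊕ type C_6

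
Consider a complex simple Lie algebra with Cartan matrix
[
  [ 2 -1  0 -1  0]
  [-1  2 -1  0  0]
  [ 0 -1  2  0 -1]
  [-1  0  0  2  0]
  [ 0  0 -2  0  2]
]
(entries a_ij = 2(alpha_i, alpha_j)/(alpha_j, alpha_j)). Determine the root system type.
The matrix has rank 5 with 2's on the diagonal. Reading the off-diagonal entries as Dynkin edges (a single edge where a_ij = a_ji = -1; a double or triple edge where a_ij * a_ji = 2 or 3), the diagram is a chain of 5 nodes with a double edge at one end; the terminal node there is the unique long simple root (C_5). One simple-root ordering that puts it in standard form is (alpha_4, alpha_1, alpha_2, alpha_3, alpha_5). So the algebra is type C_5, i.e. sp(10).

type C_5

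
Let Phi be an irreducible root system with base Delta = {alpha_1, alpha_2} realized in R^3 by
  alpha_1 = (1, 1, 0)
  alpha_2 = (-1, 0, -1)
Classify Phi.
type A_2

Compute the Cartan integers a_ij = 2(alpha_i, alpha_j)/(alpha_j, alpha_j); the resulting 2x2 Cartan matrix is
[[2, -1], [-1, 2]].
All simple roots have the same length, so the diagram is simply laced. The associated Dynkin diagram is a chain of 2 nodes with single edges (A_2), so the type is A_2 (the algebra sl(3)).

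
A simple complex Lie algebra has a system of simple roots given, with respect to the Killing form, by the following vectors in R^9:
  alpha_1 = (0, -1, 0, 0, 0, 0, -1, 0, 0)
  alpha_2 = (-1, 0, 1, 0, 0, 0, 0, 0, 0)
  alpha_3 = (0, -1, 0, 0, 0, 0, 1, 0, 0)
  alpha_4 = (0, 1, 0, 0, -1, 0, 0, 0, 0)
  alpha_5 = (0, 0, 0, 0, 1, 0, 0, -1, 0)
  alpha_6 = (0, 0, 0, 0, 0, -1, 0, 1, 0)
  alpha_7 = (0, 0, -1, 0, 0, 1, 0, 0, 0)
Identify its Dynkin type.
Compute the Cartan integers a_ij = 2(alpha_i, alpha_j)/(alpha_j, alpha_j); the resulting 7x7 Cartan matrix is
[[2, 0, 0, -1, 0, 0, 0], [0, 2, 0, 0, 0, 0, -1], [0, 0, 2, -1, 0, 0, 0], [-1, 0, -1, 2, -1, 0, 0], [0, 0, 0, -1, 2, -1, 0], [0, 0, 0, 0, -1, 2, -1], [0, -1, 0, 0, 0, -1, 2]].
All simple roots have the same length, so the diagram is simply laced. The associated Dynkin diagram is a chain of 5 nodes with a fork of two nodes at one end (D_7), so the type is D_7 (the algebra so(14)).

D7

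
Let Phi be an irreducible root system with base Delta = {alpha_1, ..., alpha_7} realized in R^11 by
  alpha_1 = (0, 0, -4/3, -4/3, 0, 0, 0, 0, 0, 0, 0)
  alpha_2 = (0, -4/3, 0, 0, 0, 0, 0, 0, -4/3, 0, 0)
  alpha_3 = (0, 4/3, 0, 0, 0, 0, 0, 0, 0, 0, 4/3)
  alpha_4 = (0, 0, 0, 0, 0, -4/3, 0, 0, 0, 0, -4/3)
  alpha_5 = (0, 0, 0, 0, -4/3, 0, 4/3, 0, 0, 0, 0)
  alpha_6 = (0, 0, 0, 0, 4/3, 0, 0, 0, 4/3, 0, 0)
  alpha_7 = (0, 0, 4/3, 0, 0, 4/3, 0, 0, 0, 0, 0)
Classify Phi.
A_7 (sl(8))

Compute the Cartan integers a_ij = 2(alpha_i, alpha_j)/(alpha_j, alpha_j); the resulting 7x7 Cartan matrix is
[[2, 0, 0, 0, 0, 0, -1], [0, 2, -1, 0, 0, -1, 0], [0, -1, 2, -1, 0, 0, 0], [0, 0, -1, 2, 0, 0, -1], [0, 0, 0, 0, 2, -1, 0], [0, -1, 0, 0, -1, 2, 0], [-1, 0, 0, -1, 0, 0, 2]].
All simple roots have the same length, so the diagram is simply laced. The associated Dynkin diagram is a chain of 7 nodes with single edges (A_7), so the type is A_7 (the algebra sl(8)).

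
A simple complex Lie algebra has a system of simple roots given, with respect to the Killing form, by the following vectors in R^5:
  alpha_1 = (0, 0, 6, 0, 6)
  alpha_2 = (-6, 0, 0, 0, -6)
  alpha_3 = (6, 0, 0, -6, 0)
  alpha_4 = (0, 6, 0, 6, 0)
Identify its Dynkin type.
A_4 (sl(5))

Compute the Cartan integers a_ij = 2(alpha_i, alpha_j)/(alpha_j, alpha_j); the resulting 4x4 Cartan matrix is
[[2, -1, 0, 0], [-1, 2, -1, 0], [0, -1, 2, -1], [0, 0, -1, 2]].
All simple roots have the same length, so the diagram is simply laced. The associated Dynkin diagram is a chain of 4 nodes with single edges (A_4), so the type is A_4 (the algebra sl(5)).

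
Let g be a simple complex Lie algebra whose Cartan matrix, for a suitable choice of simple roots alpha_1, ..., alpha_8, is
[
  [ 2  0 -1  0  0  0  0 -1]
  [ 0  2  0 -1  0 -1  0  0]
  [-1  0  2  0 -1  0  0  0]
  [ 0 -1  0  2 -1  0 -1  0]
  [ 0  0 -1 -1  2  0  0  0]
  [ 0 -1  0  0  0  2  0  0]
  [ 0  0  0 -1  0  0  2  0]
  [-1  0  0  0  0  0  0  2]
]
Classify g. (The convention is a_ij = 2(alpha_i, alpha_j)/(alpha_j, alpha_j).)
E8

The matrix has rank 8 with 2's on the diagonal. Reading the off-diagonal entries as Dynkin edges (a single edge where a_ij = a_ji = -1; a double or triple edge where a_ij * a_ji = 2 or 3), the diagram is a chain of 7 nodes with one extra node attached to the third node from one end (E_8). One simple-root ordering that puts it in standard form is (alpha_6, alpha_7, alpha_2, alpha_4, alpha_5, alpha_3, alpha_1, alpha_8). So the algebra is type E_8.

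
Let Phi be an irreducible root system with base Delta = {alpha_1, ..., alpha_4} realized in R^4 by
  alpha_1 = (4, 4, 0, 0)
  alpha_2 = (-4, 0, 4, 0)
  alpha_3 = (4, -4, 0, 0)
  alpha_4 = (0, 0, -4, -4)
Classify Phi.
Compute the Cartan integers a_ij = 2(alpha_i, alpha_j)/(alpha_j, alpha_j); the resulting 4x4 Cartan matrix is
[[2, -1, 0, 0], [-1, 2, -1, -1], [0, -1, 2, 0], [0, -1, 0, 2]].
All simple roots have the same length, so the diagram is simply laced. The associated Dynkin diagram is a chain of 2 nodes with a fork of two nodes at one end (D_4), so the type is D_4 (the algebra so(8)).

D_4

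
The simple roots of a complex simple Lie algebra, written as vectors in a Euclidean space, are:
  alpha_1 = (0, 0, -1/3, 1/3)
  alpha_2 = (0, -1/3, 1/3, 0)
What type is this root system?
Compute the Cartan integers a_ij = 2(alpha_i, alpha_j)/(alpha_j, alpha_j); the resulting 2x2 Cartan matrix is
[[2, -1], [-1, 2]].
All simple roots have the same length, so the diagram is simply laced. The associated Dynkin diagram is a chain of 2 nodes with single edges (A_2), so the type is A_2 (the algebra sl(3)).

type A_2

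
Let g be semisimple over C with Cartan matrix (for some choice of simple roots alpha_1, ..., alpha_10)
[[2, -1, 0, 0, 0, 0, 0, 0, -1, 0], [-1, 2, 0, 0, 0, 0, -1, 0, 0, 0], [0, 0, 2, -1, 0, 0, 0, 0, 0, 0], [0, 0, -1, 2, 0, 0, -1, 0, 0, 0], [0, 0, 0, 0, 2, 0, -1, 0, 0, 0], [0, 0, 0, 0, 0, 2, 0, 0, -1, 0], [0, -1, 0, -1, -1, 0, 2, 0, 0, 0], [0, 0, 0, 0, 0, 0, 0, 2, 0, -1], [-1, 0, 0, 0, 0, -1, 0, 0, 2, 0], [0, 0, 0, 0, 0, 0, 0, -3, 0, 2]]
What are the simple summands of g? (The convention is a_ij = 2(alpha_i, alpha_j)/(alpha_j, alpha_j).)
E_8 ⊕ G_2

The diagram associated to this matrix has two connected components: the simple roots {alpha_1, alpha_2, alpha_3, alpha_4, alpha_5, alpha_6, alpha_7, alpha_9} form a chain of 7 nodes with one extra node attached to the third node from one end (E_8), and {alpha_8, alpha_10} form two nodes joined by a triple edge (G_2). A semisimple Lie algebra decomposes uniquely as the direct sum of simple ideals, one per connected component of its Dynkin diagram, so g ≅ E_8 ⊕ G_2 (dimension 248 + 14 = 262).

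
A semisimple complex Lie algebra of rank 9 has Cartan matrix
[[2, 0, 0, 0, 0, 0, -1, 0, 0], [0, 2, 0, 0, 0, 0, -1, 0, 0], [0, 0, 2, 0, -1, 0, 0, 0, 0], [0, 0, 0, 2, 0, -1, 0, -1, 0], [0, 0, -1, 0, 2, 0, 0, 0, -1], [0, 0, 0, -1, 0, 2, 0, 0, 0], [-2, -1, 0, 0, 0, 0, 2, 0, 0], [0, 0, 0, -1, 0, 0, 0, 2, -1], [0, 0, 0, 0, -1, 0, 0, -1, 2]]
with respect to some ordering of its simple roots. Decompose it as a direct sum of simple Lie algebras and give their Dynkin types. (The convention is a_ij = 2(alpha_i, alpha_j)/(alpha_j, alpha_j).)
The diagram associated to this matrix has two connected components: the simple roots {alpha_3, alpha_4, alpha_5, alpha_6, alpha_8, alpha_9} form a chain of 6 nodes with single edges (A_6), and {alpha_1, alpha_2, alpha_7} form a chain of 3 nodes with a double edge at one end; the terminal node there is the unique short simple root (B_3). A semisimple Lie algebra decomposes uniquely as the direct sum of simple ideals, one per connected component of its Dynkin diagram, so g ≅ A_6 ⊕ B_3 (dimension 48 + 21 = 69).

type A_6 ⊕ type B_3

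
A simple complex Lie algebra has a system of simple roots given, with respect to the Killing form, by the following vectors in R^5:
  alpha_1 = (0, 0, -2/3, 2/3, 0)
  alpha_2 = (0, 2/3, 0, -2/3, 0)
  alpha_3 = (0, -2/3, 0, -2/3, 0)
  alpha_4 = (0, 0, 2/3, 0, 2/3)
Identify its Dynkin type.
D_4 (so(8))

Compute the Cartan integers a_ij = 2(alpha_i, alpha_j)/(alpha_j, alpha_j); the resulting 4x4 Cartan matrix is
[[2, -1, -1, -1], [-1, 2, 0, 0], [-1, 0, 2, 0], [-1, 0, 0, 2]].
All simple roots have the same length, so the diagram is simply laced. The associated Dynkin diagram is a chain of 2 nodes with a fork of two nodes at one end (D_4), so the type is D_4 (the algebra so(8)).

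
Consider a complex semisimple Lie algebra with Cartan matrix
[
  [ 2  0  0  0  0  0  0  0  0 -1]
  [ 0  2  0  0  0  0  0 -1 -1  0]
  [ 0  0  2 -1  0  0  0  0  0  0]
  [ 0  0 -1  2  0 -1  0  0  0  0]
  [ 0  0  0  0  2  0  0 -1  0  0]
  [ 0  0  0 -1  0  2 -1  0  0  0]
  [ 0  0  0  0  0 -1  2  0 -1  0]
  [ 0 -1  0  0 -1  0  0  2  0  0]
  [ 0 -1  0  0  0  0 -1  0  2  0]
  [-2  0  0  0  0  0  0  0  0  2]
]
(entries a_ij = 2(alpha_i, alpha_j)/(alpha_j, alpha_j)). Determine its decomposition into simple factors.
The diagram associated to this matrix has two connected components: the simple roots {alpha_2, alpha_3, alpha_4, alpha_5, alpha_6, alpha_7, alpha_8, alpha_9} form a chain of 8 nodes with single edges (A_8), and {alpha_1, alpha_10} form a chain of 2 nodes with a double edge at one end; the terminal node there is the unique short simple root (B_2). A semisimple Lie algebra decomposes uniquely as the direct sum of simple ideals, one per connected component of its Dynkin diagram, so g ≅ A_8 ⊕ B_2 (dimension 80 + 10 = 90).

A_8 (sl(9)) ⊕ B_2 (so(5))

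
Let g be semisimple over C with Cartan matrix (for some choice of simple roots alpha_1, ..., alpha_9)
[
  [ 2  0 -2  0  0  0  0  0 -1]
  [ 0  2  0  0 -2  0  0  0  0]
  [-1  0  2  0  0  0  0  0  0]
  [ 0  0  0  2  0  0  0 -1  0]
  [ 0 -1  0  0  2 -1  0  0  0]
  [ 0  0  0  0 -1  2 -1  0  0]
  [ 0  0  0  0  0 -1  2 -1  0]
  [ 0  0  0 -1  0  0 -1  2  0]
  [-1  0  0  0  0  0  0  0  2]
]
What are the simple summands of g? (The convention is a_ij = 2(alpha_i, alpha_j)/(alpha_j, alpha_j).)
The diagram associated to this matrix has two connected components: the simple roots {alpha_1, alpha_3, alpha_9} form a chain of 3 nodes with a double edge at one end; the terminal node there is the unique short simple root (B_3), and {alpha_2, alpha_4, alpha_5, alpha_6, alpha_7, alpha_8} form a chain of 6 nodes with a double edge at one end; the terminal node there is the unique long simple root (C_6). A semisimple Lie algebra decomposes uniquely as the direct sum of simple ideals, one per connected component of its Dynkin diagram, so g ≅ B_3 ⊕ C_6 (dimension 21 + 78 = 99).

B_3 (so(7)) + C_6 (sp(12))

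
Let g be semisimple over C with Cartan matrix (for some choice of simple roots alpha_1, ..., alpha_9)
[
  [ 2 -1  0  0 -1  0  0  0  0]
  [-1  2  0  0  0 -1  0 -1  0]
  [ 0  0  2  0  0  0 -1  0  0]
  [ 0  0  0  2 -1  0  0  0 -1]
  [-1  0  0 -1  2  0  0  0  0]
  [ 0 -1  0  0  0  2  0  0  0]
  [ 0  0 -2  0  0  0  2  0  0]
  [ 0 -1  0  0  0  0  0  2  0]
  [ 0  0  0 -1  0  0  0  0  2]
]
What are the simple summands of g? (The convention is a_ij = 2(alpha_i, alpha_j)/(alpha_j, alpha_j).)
B_2 (so(5)) ⊕ D_7 (so(14))

The diagram associated to this matrix has two connected components: the simple roots {alpha_3, alpha_7} form a chain of 2 nodes with a double edge at one end; the terminal node there is the unique short simple root (B_2), and {alpha_1, alpha_2, alpha_4, alpha_5, alpha_6, alpha_8, alpha_9} form a chain of 5 nodes with a fork of two nodes at one end (D_7). A semisimple Lie algebra decomposes uniquely as the direct sum of simple ideals, one per connected component of its Dynkin diagram, so g ≅ B_2 ⊕ D_7 (dimension 10 + 91 = 101).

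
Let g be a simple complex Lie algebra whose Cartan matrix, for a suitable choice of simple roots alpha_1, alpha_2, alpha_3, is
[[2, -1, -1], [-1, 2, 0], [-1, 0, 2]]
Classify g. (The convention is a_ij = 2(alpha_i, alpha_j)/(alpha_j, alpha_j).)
The matrix has rank 3 with 2's on the diagonal. Reading the off-diagonal entries as Dynkin edges (a single edge where a_ij = a_ji = -1; a double or triple edge where a_ij * a_ji = 2 or 3), the diagram is a chain of 3 nodes with single edges (A_3). One simple-root ordering that puts it in standard form is (alpha_3, alpha_1, alpha_2). So the algebra is type A_3, i.e. sl(4).

A_3 (sl(4))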